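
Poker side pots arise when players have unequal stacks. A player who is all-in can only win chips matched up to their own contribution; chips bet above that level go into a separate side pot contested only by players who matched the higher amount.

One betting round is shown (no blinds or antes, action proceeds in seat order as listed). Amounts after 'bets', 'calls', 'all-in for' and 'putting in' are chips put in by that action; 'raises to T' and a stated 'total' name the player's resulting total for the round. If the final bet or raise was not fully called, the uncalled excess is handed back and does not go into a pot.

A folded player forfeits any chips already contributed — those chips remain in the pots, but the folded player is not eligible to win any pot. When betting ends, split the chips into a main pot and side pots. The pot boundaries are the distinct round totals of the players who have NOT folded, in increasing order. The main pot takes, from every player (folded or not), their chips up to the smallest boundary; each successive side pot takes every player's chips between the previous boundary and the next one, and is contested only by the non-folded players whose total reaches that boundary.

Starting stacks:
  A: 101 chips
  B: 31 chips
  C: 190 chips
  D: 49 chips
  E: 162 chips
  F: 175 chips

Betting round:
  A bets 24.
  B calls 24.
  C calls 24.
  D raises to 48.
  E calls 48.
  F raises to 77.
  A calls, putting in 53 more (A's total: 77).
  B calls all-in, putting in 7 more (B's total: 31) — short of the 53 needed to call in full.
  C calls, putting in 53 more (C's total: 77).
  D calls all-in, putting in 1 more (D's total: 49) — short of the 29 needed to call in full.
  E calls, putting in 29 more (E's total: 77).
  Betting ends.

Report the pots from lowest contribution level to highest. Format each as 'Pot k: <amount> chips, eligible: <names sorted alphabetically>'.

Contributions: A=77, B=31, C=77, D=49, E=77, F=77
Pot levels (distinct totals of non-folded players): 31, 49, 77
Layer 1-31: 31 each from A, B, C, D, E, F = 31*6 = 186 chips; eligible A, B, C, D, E, F
Layer 32-49: 18 each from A, C, D, E, F = 18*5 = 90 chips; eligible A, C, D, E, F
Layer 50-77: 28 each from A, C, E, F = 28*4 = 112 chips; eligible A, C, E, F

Pot 1: 186 chips, eligible: A, B, C, D, E, F
Pot 2: 90 chips, eligible: A, C, D, E, F
Pot 3: 112 chips, eligible: A, C, E, F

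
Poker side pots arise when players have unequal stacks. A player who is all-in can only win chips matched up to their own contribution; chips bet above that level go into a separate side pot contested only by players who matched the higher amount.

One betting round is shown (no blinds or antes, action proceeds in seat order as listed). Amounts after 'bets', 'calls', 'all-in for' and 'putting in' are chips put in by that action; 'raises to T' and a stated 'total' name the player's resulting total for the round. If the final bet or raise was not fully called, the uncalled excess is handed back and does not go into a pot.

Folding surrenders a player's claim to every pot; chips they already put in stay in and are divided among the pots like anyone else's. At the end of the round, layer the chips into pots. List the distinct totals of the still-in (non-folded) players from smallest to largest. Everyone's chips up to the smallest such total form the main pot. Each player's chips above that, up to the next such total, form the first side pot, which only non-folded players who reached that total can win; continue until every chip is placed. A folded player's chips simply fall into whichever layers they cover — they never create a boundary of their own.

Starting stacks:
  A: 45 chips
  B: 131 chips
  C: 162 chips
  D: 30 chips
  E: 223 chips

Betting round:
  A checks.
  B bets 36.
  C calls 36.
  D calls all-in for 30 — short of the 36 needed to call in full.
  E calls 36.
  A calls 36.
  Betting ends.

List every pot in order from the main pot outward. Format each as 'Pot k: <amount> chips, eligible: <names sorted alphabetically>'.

Contributions: A=36, B=36, C=36, D=30, E=36
Pot levels (distinct totals of non-folded players): 30, 36
Layer 1-30: 30 each from A, B, C, D, E = 30*5 = 150 chips; eligible A, B, C, D, E
Layer 31-36: 6 each from A, B, C, E = 6*4 = 24 chips; eligible A, B, C, E

Pot 1: 150 chips, eligible: A, B, C, D, E
Pot 2: 24 chips, eligible: A, B, C, E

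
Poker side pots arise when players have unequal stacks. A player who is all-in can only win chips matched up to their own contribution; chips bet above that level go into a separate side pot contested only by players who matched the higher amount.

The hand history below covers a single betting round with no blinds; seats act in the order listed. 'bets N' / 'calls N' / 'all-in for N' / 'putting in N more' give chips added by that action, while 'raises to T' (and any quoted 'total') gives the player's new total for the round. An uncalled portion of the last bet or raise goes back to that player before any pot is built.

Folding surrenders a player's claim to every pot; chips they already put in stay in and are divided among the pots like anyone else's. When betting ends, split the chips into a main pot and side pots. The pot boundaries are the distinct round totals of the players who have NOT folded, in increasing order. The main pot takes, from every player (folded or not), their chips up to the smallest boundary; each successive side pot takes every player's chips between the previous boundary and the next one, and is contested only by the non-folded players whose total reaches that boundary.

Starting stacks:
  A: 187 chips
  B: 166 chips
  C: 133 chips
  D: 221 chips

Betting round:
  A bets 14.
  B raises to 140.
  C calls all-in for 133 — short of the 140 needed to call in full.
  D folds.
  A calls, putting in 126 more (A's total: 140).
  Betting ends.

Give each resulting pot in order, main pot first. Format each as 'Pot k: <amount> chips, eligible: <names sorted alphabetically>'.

Contributions: A=140, B=140, C=133
Folded: D
Pot levels (distinct totals of non-folded players): 133, 140
Layer 1-133: 133 each from A, B, C = 133*3 = 399 chips; eligible A, B, C
Layer 134-140: 7 each from A, B = 7*2 = 14 chips; eligible A, B

Pot 1: 399 chips, eligible: A, B, C
Pot 2: 14 chips, eligible: A, B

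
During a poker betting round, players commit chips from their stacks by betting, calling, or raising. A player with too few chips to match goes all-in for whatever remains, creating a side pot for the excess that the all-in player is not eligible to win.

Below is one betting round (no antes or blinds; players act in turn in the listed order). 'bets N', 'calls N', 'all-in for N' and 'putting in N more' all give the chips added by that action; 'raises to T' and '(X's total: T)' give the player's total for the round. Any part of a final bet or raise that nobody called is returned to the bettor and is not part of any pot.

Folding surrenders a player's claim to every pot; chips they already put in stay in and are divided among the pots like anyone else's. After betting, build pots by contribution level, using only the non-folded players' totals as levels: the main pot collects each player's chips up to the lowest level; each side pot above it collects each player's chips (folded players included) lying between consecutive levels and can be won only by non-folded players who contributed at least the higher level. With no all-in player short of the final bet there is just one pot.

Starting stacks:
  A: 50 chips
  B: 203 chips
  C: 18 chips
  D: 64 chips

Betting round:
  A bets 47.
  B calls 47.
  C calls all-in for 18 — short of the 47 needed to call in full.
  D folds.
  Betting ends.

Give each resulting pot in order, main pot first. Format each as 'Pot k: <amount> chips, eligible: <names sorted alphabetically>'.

Contributions: A=47, B=47, C=18
Folded: D
Pot levels (distinct totals of non-folded players): 18, 47
Layer 1-18: 18 each from A, B, C = 18*3 = 54 chips; eligible A, B, C
Layer 19-47: 29 each from A, B = 29*2 = 58 chips; eligible A, B

Pot 1: 54 chips, eligible: A, B, C
Pot 2: 58 chips, eligible: A, B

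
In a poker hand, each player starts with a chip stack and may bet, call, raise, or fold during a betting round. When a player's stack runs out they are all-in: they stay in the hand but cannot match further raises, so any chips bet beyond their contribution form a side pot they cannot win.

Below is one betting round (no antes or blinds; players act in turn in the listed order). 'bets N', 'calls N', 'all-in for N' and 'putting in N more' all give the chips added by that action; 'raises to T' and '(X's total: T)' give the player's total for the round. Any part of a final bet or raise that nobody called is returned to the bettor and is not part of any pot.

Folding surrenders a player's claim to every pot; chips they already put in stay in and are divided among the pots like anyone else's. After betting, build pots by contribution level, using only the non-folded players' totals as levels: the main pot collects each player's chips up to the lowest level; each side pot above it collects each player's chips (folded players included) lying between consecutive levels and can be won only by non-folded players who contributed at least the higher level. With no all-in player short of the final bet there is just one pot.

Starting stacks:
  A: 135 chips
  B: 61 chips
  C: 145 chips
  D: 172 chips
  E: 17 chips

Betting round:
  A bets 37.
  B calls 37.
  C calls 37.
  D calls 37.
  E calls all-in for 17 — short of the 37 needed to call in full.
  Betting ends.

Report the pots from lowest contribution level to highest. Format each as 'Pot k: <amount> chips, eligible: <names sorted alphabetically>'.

Pot 1: 85 chips, eligible: A, B, C, D, E
Pot 2: 80 chips, eligible: A, B, C, D

Derivation:
Contributions: A=37, B=37, C=37, D=37, E=17
Pot levels (distinct totals of non-folded players): 17, 37
Layer 1-17: 17 each from A, B, C, D, E = 17*5 = 85 chips; eligible A, B, C, D, E
Layer 18-37: 20 each from A, B, C, D = 20*4 = 80 chips; eligible A, B, C, D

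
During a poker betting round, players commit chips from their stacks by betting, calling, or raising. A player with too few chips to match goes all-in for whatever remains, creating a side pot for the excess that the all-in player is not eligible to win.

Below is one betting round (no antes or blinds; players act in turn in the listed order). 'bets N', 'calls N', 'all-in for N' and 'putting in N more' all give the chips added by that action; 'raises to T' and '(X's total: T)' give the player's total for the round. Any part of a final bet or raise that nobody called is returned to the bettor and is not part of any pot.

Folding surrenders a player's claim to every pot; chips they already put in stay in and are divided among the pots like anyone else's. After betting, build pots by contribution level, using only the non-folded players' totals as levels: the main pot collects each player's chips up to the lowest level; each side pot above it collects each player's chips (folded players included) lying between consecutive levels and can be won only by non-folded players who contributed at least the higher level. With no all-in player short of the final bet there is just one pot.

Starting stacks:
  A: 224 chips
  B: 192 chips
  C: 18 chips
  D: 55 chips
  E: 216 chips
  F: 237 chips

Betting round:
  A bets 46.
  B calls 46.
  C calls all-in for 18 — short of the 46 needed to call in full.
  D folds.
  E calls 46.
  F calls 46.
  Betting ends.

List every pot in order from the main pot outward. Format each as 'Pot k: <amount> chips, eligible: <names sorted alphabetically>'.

Contributions: A=46, B=46, C=18, E=46, F=46
Folded: D
Pot levels (distinct totals of non-folded players): 18, 46
Layer 1-18: 18 each from A, B, C, E, F = 18*5 = 90 chips; eligible A, B, C, E, F
Layer 19-46: 28 each from A, B, E, F = 28*4 = 112 chips; eligible A, B, E, F

Pot 1: 90 chips, eligible: A, B, C, E, F
Pot 2: 112 chips, eligible: A, B, E, F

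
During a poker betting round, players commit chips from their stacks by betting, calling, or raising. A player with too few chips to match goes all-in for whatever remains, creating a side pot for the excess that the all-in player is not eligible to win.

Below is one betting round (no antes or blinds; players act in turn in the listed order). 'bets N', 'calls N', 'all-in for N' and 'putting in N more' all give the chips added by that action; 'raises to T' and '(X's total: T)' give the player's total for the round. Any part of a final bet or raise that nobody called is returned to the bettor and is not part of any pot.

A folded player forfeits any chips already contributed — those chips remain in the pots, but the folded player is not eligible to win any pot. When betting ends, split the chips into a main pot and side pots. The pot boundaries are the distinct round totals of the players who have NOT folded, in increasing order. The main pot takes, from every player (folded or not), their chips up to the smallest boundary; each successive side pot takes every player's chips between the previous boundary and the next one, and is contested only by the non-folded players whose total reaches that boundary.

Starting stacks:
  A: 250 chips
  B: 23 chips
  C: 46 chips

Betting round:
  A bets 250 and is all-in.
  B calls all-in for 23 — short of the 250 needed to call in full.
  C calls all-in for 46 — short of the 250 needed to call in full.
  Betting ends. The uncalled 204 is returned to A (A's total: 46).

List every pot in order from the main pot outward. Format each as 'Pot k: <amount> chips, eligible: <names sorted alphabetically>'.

Pot 1: 69 chips, eligible: A, B, C
Pot 2: 46 chips, eligible: A, C

Derivation:
Contributions (after 204 returned to A): A=46, B=23, C=46
Pot levels (distinct totals of non-folded players): 23, 46
Layer 1-23: 23 each from A, B, C = 23*3 = 69 chips; eligible A, B, C
Layer 24-46: 23 each from A, C = 23*2 = 46 chips; eligible A, C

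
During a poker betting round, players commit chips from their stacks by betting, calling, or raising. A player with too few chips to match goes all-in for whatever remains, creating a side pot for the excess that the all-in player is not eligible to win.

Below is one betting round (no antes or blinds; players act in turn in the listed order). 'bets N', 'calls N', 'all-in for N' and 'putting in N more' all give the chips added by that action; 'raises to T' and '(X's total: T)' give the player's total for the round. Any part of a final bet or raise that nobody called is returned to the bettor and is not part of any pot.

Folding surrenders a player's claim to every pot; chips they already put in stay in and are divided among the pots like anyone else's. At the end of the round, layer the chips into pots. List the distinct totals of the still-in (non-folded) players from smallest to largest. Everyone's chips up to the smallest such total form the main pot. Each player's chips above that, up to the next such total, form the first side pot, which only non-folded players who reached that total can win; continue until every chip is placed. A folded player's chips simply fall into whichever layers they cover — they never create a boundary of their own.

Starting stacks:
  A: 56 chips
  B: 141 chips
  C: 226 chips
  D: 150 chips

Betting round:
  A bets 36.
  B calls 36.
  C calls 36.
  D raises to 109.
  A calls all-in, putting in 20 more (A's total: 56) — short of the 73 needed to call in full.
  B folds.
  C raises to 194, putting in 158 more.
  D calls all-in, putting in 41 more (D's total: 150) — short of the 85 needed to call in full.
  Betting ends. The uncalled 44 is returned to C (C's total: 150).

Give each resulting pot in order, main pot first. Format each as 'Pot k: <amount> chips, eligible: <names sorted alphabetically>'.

Contributions (after 44 returned to C): A=56, B=36, C=150, D=150
Folded: B
Pot levels (distinct totals of non-folded players): 56, 150
Layer 1-56: A 56 + B 36 + C 56 + D 56 = 204 chips; eligible A, C, D
Layer 57-150: 94 each from C, D = 94*2 = 188 chips; eligible C, D

Pot 1: 204 chips, eligible: A, C, D
Pot 2: 188 chips, eligible: C, D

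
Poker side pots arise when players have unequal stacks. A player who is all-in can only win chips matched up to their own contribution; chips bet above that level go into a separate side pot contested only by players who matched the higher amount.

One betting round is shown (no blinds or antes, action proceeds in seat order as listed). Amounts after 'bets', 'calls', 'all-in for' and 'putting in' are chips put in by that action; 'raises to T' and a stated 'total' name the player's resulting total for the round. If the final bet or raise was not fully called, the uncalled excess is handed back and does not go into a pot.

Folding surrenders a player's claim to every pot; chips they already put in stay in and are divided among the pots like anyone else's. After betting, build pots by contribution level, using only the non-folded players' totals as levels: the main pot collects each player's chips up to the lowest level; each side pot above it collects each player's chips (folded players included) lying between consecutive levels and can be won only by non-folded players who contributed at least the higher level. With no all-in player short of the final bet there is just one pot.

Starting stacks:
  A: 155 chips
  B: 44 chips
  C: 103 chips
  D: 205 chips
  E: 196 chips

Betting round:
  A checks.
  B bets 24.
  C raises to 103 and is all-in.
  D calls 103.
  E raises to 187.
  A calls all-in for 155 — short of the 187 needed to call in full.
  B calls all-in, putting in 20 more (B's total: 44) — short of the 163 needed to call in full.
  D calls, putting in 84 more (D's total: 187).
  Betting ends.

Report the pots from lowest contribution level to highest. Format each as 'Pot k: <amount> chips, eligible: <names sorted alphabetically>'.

Contributions: A=155, B=44, C=103, D=187, E=187
Pot levels (distinct totals of non-folded players): 44, 103, 155, 187
Layer 1-44: 44 each from A, B, C, D, E = 44*5 = 220 chips; eligible A, B, C, D, E
Layer 45-103: 59 each from A, C, D, E = 59*4 = 236 chips; eligible A, C, D, E
Layer 104-155: 52 each from A, D, E = 52*3 = 156 chips; eligible A, D, E
Layer 156-187: 32 each from D, E = 32*2 = 64 chips; eligible D, E

Pot 1: 220 chips, eligible: A, B, C, D, E
Pot 2: 236 chips, eligible: A, C, D, E
Pot 3: 156 chips, eligible: A, D, E
Pot 4: 64 chips, eligible: D, E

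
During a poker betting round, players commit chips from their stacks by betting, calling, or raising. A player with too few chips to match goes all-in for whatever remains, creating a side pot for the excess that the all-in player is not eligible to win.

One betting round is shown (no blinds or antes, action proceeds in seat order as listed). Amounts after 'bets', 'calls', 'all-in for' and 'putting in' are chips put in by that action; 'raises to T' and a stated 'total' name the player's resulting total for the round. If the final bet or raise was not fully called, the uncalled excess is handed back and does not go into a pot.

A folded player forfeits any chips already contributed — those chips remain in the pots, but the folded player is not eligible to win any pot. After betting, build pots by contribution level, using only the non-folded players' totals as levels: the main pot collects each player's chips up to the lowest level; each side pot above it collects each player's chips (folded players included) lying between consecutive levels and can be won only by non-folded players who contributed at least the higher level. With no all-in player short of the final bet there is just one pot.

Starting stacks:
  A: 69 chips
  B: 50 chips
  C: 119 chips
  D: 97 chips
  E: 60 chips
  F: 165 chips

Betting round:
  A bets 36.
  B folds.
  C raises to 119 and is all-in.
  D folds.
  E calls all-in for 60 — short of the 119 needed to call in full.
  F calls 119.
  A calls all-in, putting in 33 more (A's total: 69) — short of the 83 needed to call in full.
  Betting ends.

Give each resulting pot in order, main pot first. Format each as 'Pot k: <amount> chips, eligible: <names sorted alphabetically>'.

Pot 1: 240 chips, eligible: A, C, E, F
Pot 2: 27 chips, eligible: A, C, F
Pot 3: 100 chips, eligible: C, F

Derivation:
Contributions: A=69, C=119, E=60, F=119
Folded: B, D
Pot levels (distinct totals of non-folded players): 60, 69, 119
Layer 1-60: 60 each from A, C, E, F = 60*4 = 240 chips; eligible A, C, E, F
Layer 61-69: 9 each from A, C, F = 9*3 = 27 chips; eligible A, C, F
Layer 70-119: 50 each from C, F = 50*2 = 100 chips; eligible C, F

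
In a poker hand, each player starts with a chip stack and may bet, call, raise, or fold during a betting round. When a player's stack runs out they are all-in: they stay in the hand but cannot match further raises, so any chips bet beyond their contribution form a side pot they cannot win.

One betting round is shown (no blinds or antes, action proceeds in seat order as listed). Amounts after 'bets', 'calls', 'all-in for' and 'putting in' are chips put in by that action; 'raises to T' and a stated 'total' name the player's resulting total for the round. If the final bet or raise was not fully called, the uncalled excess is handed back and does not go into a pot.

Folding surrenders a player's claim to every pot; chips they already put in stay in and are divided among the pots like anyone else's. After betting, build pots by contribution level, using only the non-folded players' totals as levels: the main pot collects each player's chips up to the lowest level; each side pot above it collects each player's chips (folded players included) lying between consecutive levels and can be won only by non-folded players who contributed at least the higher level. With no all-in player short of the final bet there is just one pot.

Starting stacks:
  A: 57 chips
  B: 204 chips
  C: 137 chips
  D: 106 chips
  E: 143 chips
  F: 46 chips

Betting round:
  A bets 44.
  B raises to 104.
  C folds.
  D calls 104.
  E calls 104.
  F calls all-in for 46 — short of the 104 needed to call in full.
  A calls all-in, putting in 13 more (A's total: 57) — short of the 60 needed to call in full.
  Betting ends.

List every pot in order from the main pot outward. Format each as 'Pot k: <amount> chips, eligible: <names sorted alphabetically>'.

Contributions: A=57, B=104, D=104, E=104, F=46
Folded: C
Pot levels (distinct totals of non-folded players): 46, 57, 104
Layer 1-46: 46 each from A, B, D, E, F = 46*5 = 230 chips; eligible A, B, D, E, F
Layer 47-57: 11 each from A, B, D, E = 11*4 = 44 chips; eligible A, B, D, E
Layer 58-104: 47 each from B, D, E = 47*3 = 141 chips; eligible B, D, E

Pot 1: 230 chips, eligible: A, B, D, E, F
Pot 2: 44 chips, eligible: A, B, D, E
Pot 3: 141 chips, eligible: B, D, E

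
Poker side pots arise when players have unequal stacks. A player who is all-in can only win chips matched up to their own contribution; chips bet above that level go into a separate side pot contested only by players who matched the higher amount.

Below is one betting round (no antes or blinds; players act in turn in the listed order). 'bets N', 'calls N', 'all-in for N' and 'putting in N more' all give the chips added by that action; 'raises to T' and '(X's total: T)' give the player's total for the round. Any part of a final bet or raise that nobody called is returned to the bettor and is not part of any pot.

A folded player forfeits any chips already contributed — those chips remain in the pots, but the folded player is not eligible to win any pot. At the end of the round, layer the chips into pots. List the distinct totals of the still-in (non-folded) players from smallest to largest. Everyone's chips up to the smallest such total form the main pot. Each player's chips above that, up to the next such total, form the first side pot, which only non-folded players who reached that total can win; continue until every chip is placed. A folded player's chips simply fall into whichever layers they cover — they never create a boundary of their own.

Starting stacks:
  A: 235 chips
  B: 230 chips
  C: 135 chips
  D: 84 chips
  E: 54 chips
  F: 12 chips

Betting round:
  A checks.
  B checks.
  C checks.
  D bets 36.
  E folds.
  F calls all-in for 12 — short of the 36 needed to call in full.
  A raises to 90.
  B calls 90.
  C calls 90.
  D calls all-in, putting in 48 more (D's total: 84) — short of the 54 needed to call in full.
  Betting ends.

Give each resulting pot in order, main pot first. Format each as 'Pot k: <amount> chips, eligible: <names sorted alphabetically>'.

Pot 1: 60 chips, eligible: A, B, C, D, F
Pot 2: 288 chips, eligible: A, B, C, D
Pot 3: 18 chips, eligible: A, B, C

Derivation:
Contributions: A=90, B=90, C=90, D=84, F=12
Folded: E
Pot levels (distinct totals of non-folded players): 12, 84, 90
Layer 1-12: 12 each from A, B, C, D, F = 12*5 = 60 chips; eligible A, B, C, D, F
Layer 13-84: 72 each from A, B, C, D = 72*4 = 288 chips; eligible A, B, C, D
Layer 85-90: 6 each from A, B, C = 6*3 = 18 chips; eligible A, B, C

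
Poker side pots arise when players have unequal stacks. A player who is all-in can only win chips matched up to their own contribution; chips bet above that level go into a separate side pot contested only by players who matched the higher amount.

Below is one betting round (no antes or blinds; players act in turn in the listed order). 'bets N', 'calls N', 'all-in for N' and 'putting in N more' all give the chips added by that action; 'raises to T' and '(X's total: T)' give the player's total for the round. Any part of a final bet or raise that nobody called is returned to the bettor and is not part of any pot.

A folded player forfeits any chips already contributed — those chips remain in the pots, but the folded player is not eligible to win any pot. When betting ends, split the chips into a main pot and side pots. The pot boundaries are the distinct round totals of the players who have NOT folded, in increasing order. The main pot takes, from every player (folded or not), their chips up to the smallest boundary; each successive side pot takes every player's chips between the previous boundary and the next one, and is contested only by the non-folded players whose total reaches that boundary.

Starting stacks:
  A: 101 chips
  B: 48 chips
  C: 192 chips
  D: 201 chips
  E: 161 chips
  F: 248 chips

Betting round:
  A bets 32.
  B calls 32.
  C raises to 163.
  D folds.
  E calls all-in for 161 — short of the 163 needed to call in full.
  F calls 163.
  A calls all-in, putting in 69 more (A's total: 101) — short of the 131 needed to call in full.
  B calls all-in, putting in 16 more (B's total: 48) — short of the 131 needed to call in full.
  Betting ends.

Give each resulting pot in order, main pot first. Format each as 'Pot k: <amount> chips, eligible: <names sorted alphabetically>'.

Contributions: A=101, B=48, C=163, E=161, F=163
Folded: D
Pot levels (distinct totals of non-folded players): 48, 101, 161, 163
Layer 1-48: 48 each from A, B, C, E, F = 48*5 = 240 chips; eligible A, B, C, E, F
Layer 49-101: 53 each from A, C, E, F = 53*4 = 212 chips; eligible A, C, E, F
Layer 102-161: 60 each from C, E, F = 60*3 = 180 chips; eligible C, E, F
Layer 162-163: 2 each from C, F = 2*2 = 4 chips; eligible C, F

Pot 1: 240 chips, eligible: A, B, C, E, F
Pot 2: 212 chips, eligible: A, C, E, F
Pot 3: 180 chips, eligible: C, E, F
Pot 4: 4 chips, eligible: C, F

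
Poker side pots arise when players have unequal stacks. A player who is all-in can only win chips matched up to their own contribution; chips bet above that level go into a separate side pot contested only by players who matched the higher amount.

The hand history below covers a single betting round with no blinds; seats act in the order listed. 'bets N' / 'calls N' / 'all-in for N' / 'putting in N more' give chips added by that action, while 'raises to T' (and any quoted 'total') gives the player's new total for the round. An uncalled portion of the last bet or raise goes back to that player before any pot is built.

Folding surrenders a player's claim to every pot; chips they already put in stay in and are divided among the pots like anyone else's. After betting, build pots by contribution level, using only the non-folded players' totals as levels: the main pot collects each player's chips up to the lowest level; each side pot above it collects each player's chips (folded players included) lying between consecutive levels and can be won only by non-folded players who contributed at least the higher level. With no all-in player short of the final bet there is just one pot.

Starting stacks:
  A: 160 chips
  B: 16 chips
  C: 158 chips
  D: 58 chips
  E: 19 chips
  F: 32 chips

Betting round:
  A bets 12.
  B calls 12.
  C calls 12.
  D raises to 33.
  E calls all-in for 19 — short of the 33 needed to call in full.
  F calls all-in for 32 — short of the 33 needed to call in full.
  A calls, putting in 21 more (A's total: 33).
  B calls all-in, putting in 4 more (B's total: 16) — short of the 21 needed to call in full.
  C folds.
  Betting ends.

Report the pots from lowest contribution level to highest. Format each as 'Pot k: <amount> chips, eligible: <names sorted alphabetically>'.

Pot 1: 92 chips, eligible: A, B, D, E, F
Pot 2: 12 chips, eligible: A, D, E, F
Pot 3: 39 chips, eligible: A, D, F
Pot 4: 2 chips, eligible: A, D

Derivation:
Contributions: A=33, B=16, C=12, D=33, E=19, F=32
Folded: C
Pot levels (distinct totals of non-folded players): 16, 19, 32, 33
Layer 1-16: A 16 + B 16 + C 12 + D 16 + E 16 + F 16 = 92 chips; eligible A, B, D, E, F
Layer 17-19: 3 each from A, D, E, F = 3*4 = 12 chips; eligible A, D, E, F
Layer 20-32: 13 each from A, D, F = 13*3 = 39 chips; eligible A, D, F
Layer 33-33: 1 each from A, D = 1*2 = 2 chips; eligible A, D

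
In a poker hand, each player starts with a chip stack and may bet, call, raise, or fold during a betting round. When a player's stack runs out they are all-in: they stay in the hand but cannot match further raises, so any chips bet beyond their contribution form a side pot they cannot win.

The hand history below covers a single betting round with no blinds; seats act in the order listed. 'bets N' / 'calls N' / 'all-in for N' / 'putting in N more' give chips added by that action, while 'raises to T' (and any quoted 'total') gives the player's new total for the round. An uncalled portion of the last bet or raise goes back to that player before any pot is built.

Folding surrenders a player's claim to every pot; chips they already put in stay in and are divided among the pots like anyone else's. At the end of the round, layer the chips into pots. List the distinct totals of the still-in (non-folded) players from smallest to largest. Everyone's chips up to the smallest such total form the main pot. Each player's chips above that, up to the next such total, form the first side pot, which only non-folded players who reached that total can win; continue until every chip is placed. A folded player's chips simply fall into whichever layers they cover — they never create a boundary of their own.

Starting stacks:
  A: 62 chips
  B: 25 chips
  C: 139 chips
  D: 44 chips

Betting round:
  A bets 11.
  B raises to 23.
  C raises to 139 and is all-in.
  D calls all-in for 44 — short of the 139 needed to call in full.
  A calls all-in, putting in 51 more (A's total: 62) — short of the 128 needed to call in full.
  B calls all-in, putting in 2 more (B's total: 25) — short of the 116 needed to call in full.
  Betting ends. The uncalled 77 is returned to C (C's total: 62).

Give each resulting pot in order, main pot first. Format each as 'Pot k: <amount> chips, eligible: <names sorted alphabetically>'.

Contributions (after 77 returned to C): A=62, B=25, C=62, D=44
Pot levels (distinct totals of non-folded players): 25, 44, 62
Layer 1-25: 25 each from A, B, C, D = 25*4 = 100 chips; eligible A, B, C, D
Layer 26-44: 19 each from A, C, D = 19*3 = 57 chips; eligible A, C, D
Layer 45-62: 18 each from A, C = 18*2 = 36 chips; eligible A, C

Pot 1: 100 chips, eligible: A, B, C, D
Pot 2: 57 chips, eligible: A, C, D
Pot 3: 36 chips, eligible: A, C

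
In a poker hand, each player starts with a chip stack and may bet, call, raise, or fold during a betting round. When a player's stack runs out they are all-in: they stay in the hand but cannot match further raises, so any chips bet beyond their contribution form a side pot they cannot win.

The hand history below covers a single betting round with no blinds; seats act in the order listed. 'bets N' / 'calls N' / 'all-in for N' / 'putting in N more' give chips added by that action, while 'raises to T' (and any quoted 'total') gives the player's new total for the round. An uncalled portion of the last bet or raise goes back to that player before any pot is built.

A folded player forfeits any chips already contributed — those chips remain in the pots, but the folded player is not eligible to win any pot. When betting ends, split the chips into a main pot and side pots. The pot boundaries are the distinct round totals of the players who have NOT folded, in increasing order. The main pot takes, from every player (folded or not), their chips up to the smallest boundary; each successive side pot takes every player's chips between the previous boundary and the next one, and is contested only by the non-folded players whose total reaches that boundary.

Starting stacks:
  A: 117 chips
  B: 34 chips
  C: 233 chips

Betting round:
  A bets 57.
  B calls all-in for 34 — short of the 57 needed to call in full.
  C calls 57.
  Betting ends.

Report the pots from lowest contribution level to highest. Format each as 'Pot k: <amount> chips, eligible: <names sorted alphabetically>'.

Contributions: A=57, B=34, C=57
Pot levels (distinct totals of non-folded players): 34, 57
Layer 1-34: 34 each from A, B, C = 34*3 = 102 chips; eligible A, B, C
Layer 35-57: 23 each from A, C = 23*2 = 46 chips; eligible A, C

Pot 1: 102 chips, eligible: A, B, C
Pot 2: 46 chips, eligible: A, C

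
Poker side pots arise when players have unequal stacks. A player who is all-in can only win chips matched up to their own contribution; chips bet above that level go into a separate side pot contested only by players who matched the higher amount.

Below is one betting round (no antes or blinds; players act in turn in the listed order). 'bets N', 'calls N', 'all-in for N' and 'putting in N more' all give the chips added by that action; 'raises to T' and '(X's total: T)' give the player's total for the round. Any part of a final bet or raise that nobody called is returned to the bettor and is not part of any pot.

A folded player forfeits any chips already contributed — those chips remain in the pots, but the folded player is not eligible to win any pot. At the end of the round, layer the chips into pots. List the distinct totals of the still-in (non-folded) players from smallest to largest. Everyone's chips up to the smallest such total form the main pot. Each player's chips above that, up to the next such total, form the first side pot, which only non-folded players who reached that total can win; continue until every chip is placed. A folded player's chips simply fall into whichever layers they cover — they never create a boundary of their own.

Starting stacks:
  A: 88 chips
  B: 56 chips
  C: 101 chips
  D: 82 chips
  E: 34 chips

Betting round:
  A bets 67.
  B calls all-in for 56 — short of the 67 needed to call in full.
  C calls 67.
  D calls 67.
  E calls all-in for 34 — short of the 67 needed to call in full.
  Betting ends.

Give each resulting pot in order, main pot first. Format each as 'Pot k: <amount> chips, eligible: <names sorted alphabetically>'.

Contributions: A=67, B=56, C=67, D=67, E=34
Pot levels (distinct totals of non-folded players): 34, 56, 67
Layer 1-34: 34 each from A, B, C, D, E = 34*5 = 170 chips; eligible A, B, C, D, E
Layer 35-56: 22 each from A, B, C, D = 22*4 = 88 chips; eligible A, B, C, D
Layer 57-67: 11 each from A, C, D = 11*3 = 33 chips; eligible A, C, D

Pot 1: 170 chips, eligible: A, B, C, D, E
Pot 2: 88 chips, eligible: A, B, C, D
Pot 3: 33 chips, eligible: A, C, D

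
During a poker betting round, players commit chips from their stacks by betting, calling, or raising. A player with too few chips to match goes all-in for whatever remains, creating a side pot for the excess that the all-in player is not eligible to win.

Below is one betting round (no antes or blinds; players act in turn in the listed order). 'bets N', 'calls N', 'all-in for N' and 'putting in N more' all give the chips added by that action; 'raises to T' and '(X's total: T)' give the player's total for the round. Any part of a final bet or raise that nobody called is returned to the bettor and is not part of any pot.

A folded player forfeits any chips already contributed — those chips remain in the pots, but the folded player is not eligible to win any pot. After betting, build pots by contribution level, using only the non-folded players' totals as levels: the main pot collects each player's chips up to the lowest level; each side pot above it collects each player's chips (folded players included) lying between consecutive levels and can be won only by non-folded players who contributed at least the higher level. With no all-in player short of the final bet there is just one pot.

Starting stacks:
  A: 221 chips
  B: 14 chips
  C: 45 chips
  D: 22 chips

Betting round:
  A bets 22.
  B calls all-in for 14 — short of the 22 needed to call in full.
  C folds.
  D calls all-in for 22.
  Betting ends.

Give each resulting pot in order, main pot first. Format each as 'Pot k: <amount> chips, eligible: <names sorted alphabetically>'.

Pot 1: 42 chips, eligible: A, B, D
Pot 2: 16 chips, eligible: A, D

Derivation:
Contributions: A=22, B=14, D=22
Folded: C
Pot levels (distinct totals of non-folded players): 14, 22
Layer 1-14: 14 each from A, B, D = 14*3 = 42 chips; eligible A, B, D
Layer 15-22: 8 each from A, D = 8*2 = 16 chips; eligible A, D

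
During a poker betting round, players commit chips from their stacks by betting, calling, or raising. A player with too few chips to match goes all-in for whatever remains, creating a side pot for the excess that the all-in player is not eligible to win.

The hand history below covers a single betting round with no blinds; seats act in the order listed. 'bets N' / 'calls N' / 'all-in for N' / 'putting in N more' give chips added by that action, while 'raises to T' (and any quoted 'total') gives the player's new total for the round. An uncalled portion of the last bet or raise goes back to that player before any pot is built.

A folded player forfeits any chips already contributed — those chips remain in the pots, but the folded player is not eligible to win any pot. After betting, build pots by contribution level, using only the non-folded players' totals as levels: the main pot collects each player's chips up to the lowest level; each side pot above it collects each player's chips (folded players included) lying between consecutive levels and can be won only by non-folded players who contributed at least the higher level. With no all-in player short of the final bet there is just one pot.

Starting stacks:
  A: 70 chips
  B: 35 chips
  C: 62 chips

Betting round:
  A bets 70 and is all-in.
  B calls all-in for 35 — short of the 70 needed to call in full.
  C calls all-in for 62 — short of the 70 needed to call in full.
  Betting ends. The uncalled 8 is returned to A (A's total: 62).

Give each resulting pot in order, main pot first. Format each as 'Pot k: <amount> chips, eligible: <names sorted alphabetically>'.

Contributions (after 8 returned to A): A=62, B=35, C=62
Pot levels (distinct totals of non-folded players): 35, 62
Layer 1-35: 35 each from A, B, C = 35*3 = 105 chips; eligible A, B, C
Layer 36-62: 27 each from A, C = 27*2 = 54 chips; eligible A, C

Pot 1: 105 chips, eligible: A, B, C
Pot 2: 54 chips, eligible: A, C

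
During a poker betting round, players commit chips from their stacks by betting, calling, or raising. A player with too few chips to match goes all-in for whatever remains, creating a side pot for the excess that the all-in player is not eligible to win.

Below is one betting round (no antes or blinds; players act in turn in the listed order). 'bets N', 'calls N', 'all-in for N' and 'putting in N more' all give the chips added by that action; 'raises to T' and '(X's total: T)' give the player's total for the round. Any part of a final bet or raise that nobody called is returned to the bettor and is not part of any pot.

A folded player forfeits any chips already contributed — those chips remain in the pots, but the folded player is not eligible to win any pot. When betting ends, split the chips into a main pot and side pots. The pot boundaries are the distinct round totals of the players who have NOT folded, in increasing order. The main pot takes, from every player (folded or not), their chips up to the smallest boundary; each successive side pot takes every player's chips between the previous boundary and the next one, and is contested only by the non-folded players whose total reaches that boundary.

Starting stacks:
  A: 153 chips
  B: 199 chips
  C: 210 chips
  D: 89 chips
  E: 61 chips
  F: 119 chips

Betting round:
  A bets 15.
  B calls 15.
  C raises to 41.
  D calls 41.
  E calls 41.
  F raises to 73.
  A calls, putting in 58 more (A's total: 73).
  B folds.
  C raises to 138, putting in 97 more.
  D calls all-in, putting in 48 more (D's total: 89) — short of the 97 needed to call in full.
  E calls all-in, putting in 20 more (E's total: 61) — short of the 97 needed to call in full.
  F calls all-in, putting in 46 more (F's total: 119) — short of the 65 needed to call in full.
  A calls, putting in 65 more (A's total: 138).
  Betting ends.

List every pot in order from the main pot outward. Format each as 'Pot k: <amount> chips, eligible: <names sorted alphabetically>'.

Contributions: A=138, B=15, C=138, D=89, E=61, F=119
Folded: B
Pot levels (distinct totals of non-folded players): 61, 89, 119, 138
Layer 1-61: A 61 + B 15 + C 61 + D 61 + E 61 + F 61 = 320 chips; eligible A, C, D, E, F
Layer 62-89: 28 each from A, C, D, F = 28*4 = 112 chips; eligible A, C, D, F
Layer 90-119: 30 each from A, C, F = 30*3 = 90 chips; eligible A, C, F
Layer 120-138: 19 each from A, C = 19*2 = 38 chips; eligible A, C

Pot 1: 320 chips, eligible: A, C, D, E, F
Pot 2: 112 chips, eligible: A, C, D, F
Pot 3: 90 chips, eligible: A, C, F
Pot 4: 38 chips, eligible: A, C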